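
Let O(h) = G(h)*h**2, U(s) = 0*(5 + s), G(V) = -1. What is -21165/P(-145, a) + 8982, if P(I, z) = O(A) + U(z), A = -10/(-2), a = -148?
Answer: 49143/5 ≈ 9828.6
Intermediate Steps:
A = 5 (A = -10*(-1/2) = 5)
U(s) = 0
O(h) = -h**2
P(I, z) = -25 (P(I, z) = -1*5**2 + 0 = -1*25 + 0 = -25 + 0 = -25)
-21165/P(-145, a) + 8982 = -21165/(-25) + 8982 = -21165*(-1/25) + 8982 = 4233/5 + 8982 = 49143/5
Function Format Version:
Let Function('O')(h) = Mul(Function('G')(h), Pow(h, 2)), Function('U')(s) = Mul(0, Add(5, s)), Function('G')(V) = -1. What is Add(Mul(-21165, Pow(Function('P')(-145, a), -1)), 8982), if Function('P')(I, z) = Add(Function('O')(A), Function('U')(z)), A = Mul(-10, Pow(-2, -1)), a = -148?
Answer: Rational(49143, 5) ≈ 9828.6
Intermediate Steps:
A = 5 (A = Mul(-10, Rational(-1, 2)) = 5)
Function('U')(s) = 0
Function('O')(h) = Mul(-1, Pow(h, 2))
Function('P')(I, z) = -25 (Function('P')(I, z) = Add(Mul(-1, Pow(5, 2)), 0) = Add(Mul(-1, 25), 0) = Add(-25, 0) = -25)
Add(Mul(-21165, Pow(Function('P')(-145, a), -1)), 8982) = Add(Mul(-21165, Pow(-25, -1)), 8982) = Add(Mul(-21165, Rational(-1, 25)), 8982) = Add(Rational(4233, 5), 8982) = Rational(49143, 5)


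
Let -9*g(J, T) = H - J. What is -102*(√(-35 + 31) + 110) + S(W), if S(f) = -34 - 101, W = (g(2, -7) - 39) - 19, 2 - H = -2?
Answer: -11355 - 204*I ≈ -11355.0 - 204.0*I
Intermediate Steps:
H = 4 (H = 2 - 1*(-2) = 2 + 2 = 4)
g(J, T) = -4/9 + J/9 (g(J, T) = -(4 - J)/9 = -4/9 + J/9)
W = -524/9 (W = ((-4/9 + (⅑)*2) - 39) - 19 = ((-4/9 + 2/9) - 39) - 19 = (-2/9 - 39) - 19 = -353/9 - 19 = -524/9 ≈ -58.222)
S(f) = -135
-102*(√(-35 + 31) + 110) + S(W) = -102*(√(-35 + 31) + 110) - 135 = -102*(√(-4) + 110) - 135 = -102*(2*I + 110) - 135 = -102*(110 + 2*I) - 135 = (-11220 - 204*I) - 135 = -11355 - 204*I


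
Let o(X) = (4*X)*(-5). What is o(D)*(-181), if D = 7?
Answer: 25340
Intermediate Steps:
o(X) = -20*X
o(D)*(-181) = -20*7*(-181) = -140*(-181) = 25340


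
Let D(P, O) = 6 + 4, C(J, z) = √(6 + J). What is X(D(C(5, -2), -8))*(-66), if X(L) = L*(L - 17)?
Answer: 4620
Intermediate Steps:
D(P, O) = 10
X(L) = L*(-17 + L)
X(D(C(5, -2), -8))*(-66) = (10*(-17 + 10))*(-66) = (10*(-7))*(-66) = -70*(-66) = 4620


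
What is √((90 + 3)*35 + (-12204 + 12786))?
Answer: √3837 ≈ 61.944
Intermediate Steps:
√((90 + 3)*35 + (-12204 + 12786)) = √(93*35 + 582) = √(3255 + 582) = √3837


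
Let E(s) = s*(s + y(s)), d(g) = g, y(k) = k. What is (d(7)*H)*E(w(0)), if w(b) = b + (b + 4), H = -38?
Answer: -8512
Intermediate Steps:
w(b) = 4 + 2*b (w(b) = b + (4 + b) = 4 + 2*b)
E(s) = 2*s**2 (E(s) = s*(s + s) = s*(2*s) = 2*s**2)
(d(7)*H)*E(w(0)) = (7*(-38))*(2*(4 + 2*0)**2) = -532*(4 + 0)**2 = -532*4**2 = -532*16 = -266*32 = -8512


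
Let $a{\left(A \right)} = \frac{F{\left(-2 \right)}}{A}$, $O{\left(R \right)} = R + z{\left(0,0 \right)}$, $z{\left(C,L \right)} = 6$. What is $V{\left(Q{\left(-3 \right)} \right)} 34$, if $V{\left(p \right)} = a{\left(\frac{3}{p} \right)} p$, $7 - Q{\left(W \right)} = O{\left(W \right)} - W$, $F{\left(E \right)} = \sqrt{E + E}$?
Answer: $\frac{68 i}{3} \approx 22.667 i$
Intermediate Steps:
$F{\left(E \right)} = \sqrt{2} \sqrt{E}$ ($F{\left(E \right)} = \sqrt{2 E} = \sqrt{2} \sqrt{E}$)
$O{\left(R \right)} = 6 + R$ ($O{\left(R \right)} = R + 6 = 6 + R$)
$a{\left(A \right)} = \frac{2 i}{A}$ ($a{\left(A \right)} = \frac{\sqrt{2} \sqrt{-2}}{A} = \frac{\sqrt{2} i \sqrt{2}}{A} = \frac{2 i}{A}$)
$Q{\left(W \right)} = 1$ ($Q{\left(W \right)} = 7 - \left(\left(6 + W\right) - W\right) = 7 - 6 = 1$)
$V{\left(p \right)} = \frac{2 i p^{2}}{3}$ ($V{\left(p \right)} = \frac{2 i}{3 \frac{1}{p}} p = 2 i \frac{p}{3} p = \frac{2 i p}{3} p = \frac{2 i p^{2}}{3}$)
$V{\left(Q{\left(-3 \right)} \right)} 34 = \frac{2 i 1^{2}}{3} \cdot 34 = \frac{2}{3} i 1 \cdot 34 = \frac{2 i}{3} \cdot 34 = \frac{68 i}{3}$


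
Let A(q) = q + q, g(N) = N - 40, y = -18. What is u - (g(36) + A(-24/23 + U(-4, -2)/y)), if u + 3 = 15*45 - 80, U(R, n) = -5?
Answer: 123689/207 ≈ 597.53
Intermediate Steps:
g(N) = -40 + N
u = 592 (u = -3 + (15*45 - 80) = -3 + (675 - 80) = -3 + 595 = 592)
A(q) = 2*q
u - (g(36) + A(-24/23 + U(-4, -2)/y)) = 592 - ((-40 + 36) + 2*(-24/23 - 5/(-18))) = 592 - (-4 + 2*(-24*1/23 - 5*(-1/18))) = 592 - (-4 + 2*(-24/23 + 5/18)) = 592 - (-4 + 2*(-317/414)) = 592 - (-4 - 317/207) = 592 - 1*(-1145/207) = 592 + 1145/207 = 123689/207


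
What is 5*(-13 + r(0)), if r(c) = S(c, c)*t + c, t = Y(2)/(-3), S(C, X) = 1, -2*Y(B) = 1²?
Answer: -385/6 ≈ -64.167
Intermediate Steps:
Y(B) = -½ (Y(B) = -½*1² = -½*1 = -½)
t = ⅙ (t = -½/(-3) = -½*(-⅓) = ⅙ ≈ 0.16667)
r(c) = ⅙ + c (r(c) = 1*(⅙) + c = ⅙ + c)
5*(-13 + r(0)) = 5*(-13 + (⅙ + 0)) = 5*(-13 + ⅙) = 5*(-77/6) = -385/6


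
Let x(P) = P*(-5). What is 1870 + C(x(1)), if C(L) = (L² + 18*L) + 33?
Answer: 1838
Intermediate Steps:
x(P) = -5*P
C(L) = 33 + L² + 18*L
1870 + C(x(1)) = 1870 + (33 + (-5*1)² + 18*(-5*1)) = 1870 + (33 + (-5)² + 18*(-5)) = 1870 + (33 + 25 - 90) = 1870 - 32 = 1838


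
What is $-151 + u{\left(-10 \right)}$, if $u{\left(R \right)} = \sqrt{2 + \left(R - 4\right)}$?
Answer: $-151 + 2 i \sqrt{3} \approx -151.0 + 3.4641 i$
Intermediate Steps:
$u{\left(R \right)} = \sqrt{-2 + R}$ ($u{\left(R \right)} = \sqrt{2 + \left(-4 + R\right)} = \sqrt{-2 + R}$)
$-151 + u{\left(-10 \right)} = -151 + \sqrt{-2 - 10} = -151 + \sqrt{-12} = -151 + 2 i \sqrt{3}$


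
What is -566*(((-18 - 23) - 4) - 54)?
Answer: 56034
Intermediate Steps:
-566*(((-18 - 23) - 4) - 54) = -566*((-41 - 4) - 54) = -566*(-45 - 54) = -566*(-99) = 56034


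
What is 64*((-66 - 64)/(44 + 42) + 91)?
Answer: 246272/43 ≈ 5727.3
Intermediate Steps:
64*((-66 - 64)/(44 + 42) + 91) = 64*(-130/86 + 91) = 64*(-130*1/86 + 91) = 64*(-65/43 + 91) = 64*(3848/43) = 246272/43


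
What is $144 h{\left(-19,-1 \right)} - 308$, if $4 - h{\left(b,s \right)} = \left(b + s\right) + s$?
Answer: $3292$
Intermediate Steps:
$h{\left(b,s \right)} = 4 - b - 2 s$ ($h{\left(b,s \right)} = 4 - \left(\left(b + s\right) + s\right) = 4 - \left(b + 2 s\right) = 4 - b - 2 s$)
$144 h{\left(-19,-1 \right)} - 308 = 144 \left(4 - -19 - -2\right) - 308 = 144 \left(4 + 19 + 2\right) - 308 = 144 \cdot 25 - 308 = 3600 - 308 = 3292$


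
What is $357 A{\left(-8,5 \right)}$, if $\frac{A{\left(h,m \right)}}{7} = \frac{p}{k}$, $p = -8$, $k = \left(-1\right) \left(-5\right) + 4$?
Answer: $- \frac{6664}{3} \approx -2221.3$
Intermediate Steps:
$k = 9$ ($k = 5 + 4 = 9$)
$A{\left(h,m \right)} = - \frac{56}{9}$ ($A{\left(h,m \right)} = 7 \left(- \frac{8}{9}\right) = - \frac{56}{9}$)
$357 A{\left(-8,5 \right)} = 357 \left(- \frac{56}{9}\right) = - \frac{6664}{3}$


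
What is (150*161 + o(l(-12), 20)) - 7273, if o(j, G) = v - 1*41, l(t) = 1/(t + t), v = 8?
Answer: 16844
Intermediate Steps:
l(t) = 1/(2*t)
o(j, G) = -33 (o(j, G) = 8 - 1*41 = 8 - 41 = -33)
(150*161 + o(l(-12), 20)) - 7273 = (150*161 - 33) - 7273 = (24150 - 33) - 7273 = 24117 - 7273 = 16844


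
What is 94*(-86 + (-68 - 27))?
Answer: -17014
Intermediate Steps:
94*(-86 + (-68 - 27)) = 94*(-86 - 95) = 94*(-181) = -17014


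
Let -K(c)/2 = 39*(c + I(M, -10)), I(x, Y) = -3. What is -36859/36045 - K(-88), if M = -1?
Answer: -255884269/36045 ≈ -7099.0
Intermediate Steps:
K(c) = 234 - 78*c (K(c) = -78*(c - 3) = -78*(-3 + c) = -2*(-117 + 39*c) = 234 - 78*c)
-36859/36045 - K(-88) = -36859/36045 - (234 - 78*(-88)) = -36859*1/36045 - (234 + 6864) = -36859/36045 - 1*7098 = -36859/36045 - 7098 = -255884269/36045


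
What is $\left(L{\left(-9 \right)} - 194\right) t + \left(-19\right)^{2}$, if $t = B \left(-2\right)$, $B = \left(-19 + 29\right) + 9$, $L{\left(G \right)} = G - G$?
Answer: $7733$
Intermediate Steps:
$L{\left(G \right)} = 0$
$B = 19$ ($B = 10 + 9 = 19$)
$t = -38$ ($t = 19 \left(-2\right) = -38$)
$\left(L{\left(-9 \right)} - 194\right) t + \left(-19\right)^{2} = \left(0 - 194\right) \left(-38\right) + \left(-19\right)^{2} = \left(0 - 194\right) \left(-38\right) + 361 = \left(-194\right) \left(-38\right) + 361 = 7372 + 361 = 7733$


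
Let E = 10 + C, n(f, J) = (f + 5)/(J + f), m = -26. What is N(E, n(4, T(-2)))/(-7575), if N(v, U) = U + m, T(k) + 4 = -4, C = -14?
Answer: 113/30300 ≈ 0.0037294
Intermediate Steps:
T(k) = -8 (T(k) = -4 - 4 = -8)
n(f, J) = (5 + f)/(J + f)
E = -4 (E = 10 - 14 = -4)
N(v, U) = -26 + U (N(v, U) = U - 26 = -26 + U)
N(E, n(4, T(-2)))/(-7575) = (-26 + (5 + 4)/(-8 + 4))/(-7575) = (-26 + 9/(-4))*(-1/7575) = (-26 - ¼*9)*(-1/7575) = (-26 - 9/4)*(-1/7575) = -113/4*(-1/7575) = 113/30300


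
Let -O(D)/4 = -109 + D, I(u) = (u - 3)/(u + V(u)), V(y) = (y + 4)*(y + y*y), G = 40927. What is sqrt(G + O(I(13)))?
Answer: sqrt(399295486707)/3107 ≈ 203.38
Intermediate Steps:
V(y) = (4 + y)*(y + y**2)
I(u) = (-3 + u)/(u + u*(4 + u**2 + 5*u)) (I(u) = (u - 3)/(u + u*(4 + u**2 + 5*u)) = (-3 + u)/(u + u*(4 + u**2 + 5*u)))
O(D) = 436 - 4*D (O(D) = -4*(-109 + D) = 436 - 4*D)
sqrt(G + O(I(13))) = sqrt(40927 + (436 - 4*(-3 + 13)/(13*(5 + 13**2 + 5*13)))) = sqrt(40927 + (436 - 4*10/(13*(5 + 169 + 65)))) = sqrt(40927 + (436 - 4*10/(13*239))) = sqrt(40927 + (436 - 4*10/3107)) = sqrt(40927 + (436 - 40/3107)) = sqrt(40927 + 1354612/3107) = sqrt(128514801/3107) = sqrt(399295486707)/3107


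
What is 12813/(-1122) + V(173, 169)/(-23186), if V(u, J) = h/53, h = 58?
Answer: -2624237105/229796446 ≈ -11.420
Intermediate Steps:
V(u, J) = 58/53
12813/(-1122) + V(173, 169)/(-23186) = 12813/(-1122) + (58/53)/(-23186) = 12813*(-1/1122) + (58/53)*(-1/23186) = -4271/374 - 29/614429 = -2624237105/229796446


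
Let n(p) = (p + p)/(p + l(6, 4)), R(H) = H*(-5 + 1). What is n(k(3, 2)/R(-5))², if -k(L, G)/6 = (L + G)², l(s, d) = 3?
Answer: 100/9 ≈ 11.111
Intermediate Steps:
R(H) = -4*H (R(H) = H*(-4) = -4*H)
k(L, G) = -6*(G + L)² (k(L, G) = -6*(L + G)² = -6*(G + L)²)
n(p) = 2*p/(3 + p) (n(p) = (p + p)/(p + 3) = (2*p)/(3 + p) = 2*p/(3 + p))
n(k(3, 2)/R(-5))² = (2*((-6*(2 + 3)²)/((-4*(-5))))/(3 + (-6*(2 + 3)²)/((-4*(-5)))))² = (2*(-6*5²/20)/(3 - 6*5²/20))² = (2*(-6*25*(1/20))/(3 - 6*25*(1/20)))² = (2*(-150*1/20)/(3 - 150*1/20))² = (2*(-15/2)/(3 - 15/2))² = (2*(-15/2)/(-9/2))² = (2*(-15/2)*(-2/9))² = (10/3)² = 100/9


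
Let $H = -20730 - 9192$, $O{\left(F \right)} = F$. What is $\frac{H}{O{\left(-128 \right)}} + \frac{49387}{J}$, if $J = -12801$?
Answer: $\frac{188354993}{819264} \approx 229.91$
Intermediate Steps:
$H = -29922$ ($H = -20730 - 9192 = -29922$)
$\frac{H}{O{\left(-128 \right)}} + \frac{49387}{J} = - \frac{29922}{-128} + \frac{49387}{-12801} = \left(-29922\right) \left(- \frac{1}{128}\right) + 49387 \left(- \frac{1}{12801}\right) = \frac{14961}{64} - \frac{49387}{12801} = \frac{188354993}{819264}$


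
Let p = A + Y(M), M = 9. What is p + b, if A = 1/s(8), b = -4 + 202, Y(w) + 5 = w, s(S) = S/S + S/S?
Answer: 405/2 ≈ 202.50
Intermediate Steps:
s(S) = 2 (s(S) = 1 + 1 = 2)
Y(w) = -5 + w
b = 198
A = 1/2 ≈ 0.50000
p = 9/2 (p = 1/2 + (-5 + 9) = 1/2 + 4 = 9/2 ≈ 4.5000)
p + b = 9/2 + 198 = 405/2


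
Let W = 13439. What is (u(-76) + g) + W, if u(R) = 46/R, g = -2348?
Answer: 421435/38 ≈ 11090.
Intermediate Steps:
(u(-76) + g) + W = (46/(-76) - 2348) + 13439 = (46*(-1/76) - 2348) + 13439 = (-23/38 - 2348) + 13439 = -89247/38 + 13439 = 421435/38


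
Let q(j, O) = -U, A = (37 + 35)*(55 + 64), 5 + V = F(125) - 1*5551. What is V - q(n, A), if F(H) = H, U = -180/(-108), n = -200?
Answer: -16288/3 ≈ -5429.3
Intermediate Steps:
U = 5/3 (U = -180*(-1/108) = 5/3 ≈ 1.6667)
V = -5431 (V = -5 + (125 - 1*5551) = -5 + (125 - 5551) = -5 - 5426 = -5431)
A = 8568 (A = 72*119 = 8568)
q(j, O) = -5/3 (q(j, O) = -1*5/3 = -5/3)
V - q(n, A) = -5431 - 1*(-5/3) = -5431 + 5/3 = -16288/3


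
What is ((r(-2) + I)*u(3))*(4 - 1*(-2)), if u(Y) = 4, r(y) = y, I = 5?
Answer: 72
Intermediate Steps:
((r(-2) + I)*u(3))*(4 - 1*(-2)) = ((-2 + 5)*4)*(4 - 1*(-2)) = (3*4)*(4 + 2) = 12*6 = 72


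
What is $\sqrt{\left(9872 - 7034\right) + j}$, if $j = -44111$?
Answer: $i \sqrt{41273} \approx 203.16 i$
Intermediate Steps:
$\sqrt{\left(9872 - 7034\right) + j} = \sqrt{\left(9872 - 7034\right) - 44111} = \sqrt{2838 - 44111} = \sqrt{-41273} = i \sqrt{41273}$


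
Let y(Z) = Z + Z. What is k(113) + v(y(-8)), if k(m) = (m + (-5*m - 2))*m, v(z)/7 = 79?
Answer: -50749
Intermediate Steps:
y(Z) = 2*Z
v(z) = 553 (v(z) = 7*79 = 553)
k(m) = m*(-2 - 4*m) (k(m) = (m + (-2 - 5*m))*m = (-2 - 4*m)*m = m*(-2 - 4*m))
k(113) + v(y(-8)) = -2*113*(1 + 2*113) + 553 = -2*113*(1 + 226) + 553 = -2*113*227 + 553 = -51302 + 553 = -50749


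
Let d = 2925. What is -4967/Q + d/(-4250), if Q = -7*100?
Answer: 76249/11900 ≈ 6.4075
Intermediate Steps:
Q = -700
-4967/Q + d/(-4250) = -4967/(-700) + 2925/(-4250) = -4967*(-1/700) + 2925*(-1/4250) = 4967/700 - 117/170 = 76249/11900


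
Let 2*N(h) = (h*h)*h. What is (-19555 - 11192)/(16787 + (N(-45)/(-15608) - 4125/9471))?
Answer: -275462127024/150416849579 ≈ -1.8313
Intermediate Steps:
N(h) = h³/2 (N(h) = ((h*h)*h)/2 = (h²*h)/2 = h³/2)
(-19555 - 11192)/(16787 + (N(-45)/(-15608) - 4125/9471)) = (-19555 - 11192)/(16787 + (((½)*(-45)³)/(-15608) - 4125/9471)) = -30747/(16787 + (((½)*(-91125))*(-1/15608) - 4125*1/9471)) = -30747/(16787 + (-91125/2*(-1/15608) - 125/287)) = -30747/(16787 + (91125/31216 - 125/287)) = -30747/(16787 + 22250875/8958992) = -30747/150416849579/8958992 = -30747*8958992/150416849579 = -275462127024/150416849579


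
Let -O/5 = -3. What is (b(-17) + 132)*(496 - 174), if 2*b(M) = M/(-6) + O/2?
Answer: 132503/3 ≈ 44168.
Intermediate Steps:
O = 15 (O = -5*(-3) = 15)
b(M) = 15/4 - M/12 (b(M) = (M/(-6) + 15/2)/2 = (M*(-⅙) + 15*(½))/2 = (-M/6 + 15/2)/2 = (15/2 - M/6)/2 = 15/4 - M/12)
(b(-17) + 132)*(496 - 174) = ((15/4 - 1/12*(-17)) + 132)*(496 - 174) = ((15/4 + 17/12) + 132)*322 = (31/6 + 132)*322 = (823/6)*322 = 132503/3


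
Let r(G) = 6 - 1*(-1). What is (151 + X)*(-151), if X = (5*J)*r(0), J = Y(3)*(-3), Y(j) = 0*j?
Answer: -22801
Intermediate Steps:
Y(j) = 0
J = 0 (J = 0*(-3) = 0)
r(G) = 7 (r(G) = 6 + 1 = 7)
X = 0 (X = (5*0)*7 = 0*7 = 0)
(151 + X)*(-151) = (151 + 0)*(-151) = 151*(-151) = -22801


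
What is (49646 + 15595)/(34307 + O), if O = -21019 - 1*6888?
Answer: 65241/6400 ≈ 10.194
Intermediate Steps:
O = -27907 (O = -21019 - 6888 = -27907)
(49646 + 15595)/(34307 + O) = (49646 + 15595)/(34307 - 27907) = 65241/6400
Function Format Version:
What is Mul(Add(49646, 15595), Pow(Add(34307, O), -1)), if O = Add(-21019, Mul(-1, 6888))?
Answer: Rational(65241, 6400) ≈ 10.194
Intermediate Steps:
O = -27907 (O = Add(-21019, -6888) = -27907)
Mul(Add(49646, 15595), Pow(Add(34307, O), -1)) = Mul(Add(49646, 15595), Pow(Add(34307, -27907), -1)) = Mul(65241, Pow(6400, -1)) = Mul(65241, Rational(1, 6400)) = Rational(65241, 6400)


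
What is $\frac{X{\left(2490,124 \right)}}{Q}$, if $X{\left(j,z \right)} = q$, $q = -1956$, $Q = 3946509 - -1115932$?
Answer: $- \frac{1956}{5062441} \approx -0.00038638$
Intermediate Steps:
$Q = 5062441$ ($Q = 3946509 + 1115932 = 5062441$)
$X{\left(j,z \right)} = -1956$
$\frac{X{\left(2490,124 \right)}}{Q} = - \frac{1956}{5062441}$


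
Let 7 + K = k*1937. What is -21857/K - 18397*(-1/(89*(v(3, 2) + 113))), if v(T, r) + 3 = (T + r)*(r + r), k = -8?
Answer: 538094181/179369710 ≈ 2.9999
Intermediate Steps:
v(T, r) = -3 + 2*r*(T + r) (v(T, r) = -3 + (T + r)*(r + r) = -3 + (T + r)*(2*r) = -3 + 2*r*(T + r))
K = -15503 (K = -7 - 8*1937 = -7 - 15496 = -15503)
-21857/K - 18397*(-1/(89*(v(3, 2) + 113))) = -21857/(-15503) - 18397*(-1/(89*((-3 + 2*2² + 2*3*2) + 113))) = -21857*(-1/15503) - 18397*(-1/(89*((-3 + 2*4 + 12) + 113))) = 21857/15503 - 18397*(-1/(89*((-3 + 8 + 12) + 113))) = 21857/15503 - 18397*(-1/(89*(17 + 113))) = 21857/15503 - 18397/((-89*130)) = 21857/15503 - 18397/(-11570) = 21857/15503 - 18397*(-1/11570) = 21857/15503 + 18397/11570 = 538094181/179369710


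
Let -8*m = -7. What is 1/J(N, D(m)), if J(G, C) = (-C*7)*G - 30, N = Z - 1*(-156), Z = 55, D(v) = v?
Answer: -8/10579 ≈ -0.00075622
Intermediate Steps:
m = 7/8 (m = -1/8*(-7) = 7/8 ≈ 0.87500)
N = 211 (N = 55 - 1*(-156) = 55 + 156 = 211)
J(G, C) = -30 - 7*C*G (J(G, C) = (-7*C)*G - 30 = -7*C*G - 30 = -30 - 7*C*G)
1/J(N, D(m)) = 1/(-30 - 7*7/8*211) = 1/(-30 - 10339/8) = 1/(-10579/8) = -8/10579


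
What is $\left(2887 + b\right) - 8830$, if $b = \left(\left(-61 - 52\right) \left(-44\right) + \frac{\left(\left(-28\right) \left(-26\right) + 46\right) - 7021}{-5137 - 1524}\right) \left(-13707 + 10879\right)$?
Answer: $- \frac{93716348215}{6661} \approx -1.4069 \cdot 10^{7}$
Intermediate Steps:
$b = - \frac{93676761892}{6661}$ ($b = \left(\left(-113\right) \left(-44\right) + \frac{\left(728 + 46\right) - 7021}{-6661}\right) \left(-2828\right) = \left(4972 + \left(774 - 7021\right) \left(- \frac{1}{6661}\right)\right) \left(-2828\right) = \left(4972 - - \frac{6247}{6661}\right) \left(-2828\right) = \left(4972 + \frac{6247}{6661}\right) \left(-2828\right) = \frac{33124739}{6661} \left(-2828\right) = - \frac{93676761892}{6661} \approx -1.4063 \cdot 10^{7}$)
$\left(2887 + b\right) - 8830 = \left(2887 - \frac{93676761892}{6661}\right) - 8830 = - \frac{93657531585}{6661} - 8830 = - \frac{93716348215}{6661}$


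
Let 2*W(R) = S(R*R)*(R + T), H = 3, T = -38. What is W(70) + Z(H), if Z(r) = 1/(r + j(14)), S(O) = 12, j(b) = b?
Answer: 3265/17 ≈ 192.06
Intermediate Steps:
Z(r) = 1/(14 + r) (Z(r) = 1/(r + 14) = 1/(14 + r))
W(R) = -228 + 6*R (W(R) = (12*(R - 38))/2 = (12*(-38 + R))/2 = (-456 + 12*R)/2 = -228 + 6*R)
W(70) + Z(H) = (-228 + 6*70) + 1/(14 + 3) = (-228 + 420) + 1/17 = 192 + 1/17 = 3265/17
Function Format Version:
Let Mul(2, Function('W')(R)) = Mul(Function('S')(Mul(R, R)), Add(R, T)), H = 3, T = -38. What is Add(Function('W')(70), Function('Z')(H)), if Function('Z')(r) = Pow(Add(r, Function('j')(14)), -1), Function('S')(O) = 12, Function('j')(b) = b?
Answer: Rational(3265, 17) ≈ 192.06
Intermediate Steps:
Function('Z')(r) = Pow(Add(14, r), -1) (Function('Z')(r) = Pow(Add(r, 14), -1) = Pow(Add(14, r), -1))
Function('W')(R) = Add(-228, Mul(6, R)) (Function('W')(R) = Mul(Rational(1, 2), Mul(12, Add(R, -38))) = Mul(Rational(1, 2), Mul(12, Add(-38, R))) = Mul(Rational(1, 2), Add(-456, Mul(12, R))) = Add(-228, Mul(6, R)))
Add(Function('W')(70), Function('Z')(H)) = Add(Add(-228, Mul(6, 70)), Pow(Add(14, 3), -1)) = Add(Add(-228, 420), Pow(17, -1)) = Add(192, Rational(1, 17)) = Rational(3265, 17)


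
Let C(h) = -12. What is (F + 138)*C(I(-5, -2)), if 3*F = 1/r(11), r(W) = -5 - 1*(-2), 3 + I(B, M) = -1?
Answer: -4964/3 ≈ -1654.7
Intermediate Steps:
I(B, M) = -4 (I(B, M) = -3 - 1 = -4)
r(W) = -3 (r(W) = -5 + 2 = -3)
F = -1/9 (F = (1/3)/(-3) = (1/3)*(-1/3) = -1/9 ≈ -0.11111)
(F + 138)*C(I(-5, -2)) = (-1/9 + 138)*(-12) = (1241/9)*(-12) = -4964/3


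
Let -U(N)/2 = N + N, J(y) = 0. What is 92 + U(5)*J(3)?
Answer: 92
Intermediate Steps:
U(N) = -4*N (U(N) = -2*(N + N) = -4*N)
92 + U(5)*J(3) = 92 - 4*5*0 = 92 - 20*0 = 92 + 0 = 92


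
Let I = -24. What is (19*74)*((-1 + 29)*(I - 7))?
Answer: -1220408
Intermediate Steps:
(19*74)*((-1 + 29)*(I - 7)) = (19*74)*((-1 + 29)*(-24 - 7)) = 1406*(28*(-31)) = 1406*(-868) = -1220408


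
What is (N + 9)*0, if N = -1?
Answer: 0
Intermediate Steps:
(N + 9)*0 = (-1 + 9)*0 = 8*0 = 0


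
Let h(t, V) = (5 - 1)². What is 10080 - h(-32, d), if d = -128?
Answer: 10064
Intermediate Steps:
h(t, V) = 16 (h(t, V) = 4² = 16)
10080 - h(-32, d) = 10080 - 1*16 = 10080 - 16 = 10064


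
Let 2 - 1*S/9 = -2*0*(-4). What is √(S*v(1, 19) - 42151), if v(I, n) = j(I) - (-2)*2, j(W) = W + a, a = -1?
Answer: I*√42079 ≈ 205.13*I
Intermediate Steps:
j(W) = -1 + W (j(W) = W - 1 = -1 + W)
v(I, n) = 3 + I (v(I, n) = (-1 + I) - (-2)*2 = (-1 + I) - 1*(-4) = (-1 + I) + 4 = 3 + I)
S = 18 (S = 18 - 9*(-2*0)*(-4) = 18 - 0*(-4) = 18 - 9*0 = 18 + 0 = 18)
√(S*v(1, 19) - 42151) = √(18*(3 + 1) - 42151) = √(18*4 - 42151) = √(72 - 42151) = √(-42079) = I*√42079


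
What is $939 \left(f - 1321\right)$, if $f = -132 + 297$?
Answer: $-1085484$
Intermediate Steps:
$f = 165$
$939 \left(f - 1321\right) = 939 \left(165 - 1321\right) = 939 \left(-1156\right) = -1085484$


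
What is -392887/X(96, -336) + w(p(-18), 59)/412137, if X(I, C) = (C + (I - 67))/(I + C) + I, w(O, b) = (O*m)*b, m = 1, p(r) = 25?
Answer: -38861550247735/9622162539 ≈ -4038.8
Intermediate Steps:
w(O, b) = O*b (w(O, b) = (O*1)*b = O*b)
X(I, C) = I + (-67 + C + I)/(C + I) (X(I, C) = (C + (-67 + I))/(C + I) + I = (-67 + C + I)/(C + I) + I = I + (-67 + C + I)/(C + I))
-392887/X(96, -336) + w(p(-18), 59)/412137 = -392887*(-336 + 96)/(-67 - 336 + 96 + 96² - 336*96) + (25*59)/412137 = -392887*(-240/(-67 - 336 + 96 + 9216 - 32256)) + 1475*(1/412137) = -392887/((-1/240*(-23347))) + 1475/412137 = -392887/23347/240 + 1475/412137 = -392887*240/23347 + 1475/412137 = -94292880/23347 + 1475/412137 = -38861550247735/9622162539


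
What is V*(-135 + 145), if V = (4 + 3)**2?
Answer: 490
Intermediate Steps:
V = 49 (V = 7**2 = 49)
V*(-135 + 145) = 49*(-135 + 145) = 49*10 = 490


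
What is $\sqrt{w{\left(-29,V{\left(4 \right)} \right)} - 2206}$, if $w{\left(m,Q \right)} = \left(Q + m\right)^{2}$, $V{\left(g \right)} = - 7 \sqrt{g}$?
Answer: $i \sqrt{357} \approx 18.894 i$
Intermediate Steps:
$\sqrt{w{\left(-29,V{\left(4 \right)} \right)} - 2206} = \sqrt{\left(- 7 \sqrt{4} - 29\right)^{2} - 2206} = \sqrt{\left(\left(-7\right) 2 - 29\right)^{2} - 2206} = \sqrt{\left(-14 - 29\right)^{2} - 2206} = \sqrt{\left(-43\right)^{2} - 2206} = \sqrt{1849 - 2206} = \sqrt{-357} = i \sqrt{357}$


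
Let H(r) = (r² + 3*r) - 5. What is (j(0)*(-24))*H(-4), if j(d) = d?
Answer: 0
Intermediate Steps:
H(r) = -5 + r² + 3*r
(j(0)*(-24))*H(-4) = (0*(-24))*(-5 + (-4)² + 3*(-4)) = 0*(-5 + 16 - 12) = 0*(-1) = 0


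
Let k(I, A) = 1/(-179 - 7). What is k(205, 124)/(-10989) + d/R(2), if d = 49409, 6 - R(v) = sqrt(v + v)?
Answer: 50494861595/4087908 ≈ 12352.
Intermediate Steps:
R(v) = 6 - sqrt(2)*sqrt(v) (R(v) = 6 - sqrt(v + v) = 6 - sqrt(2*v) = 6 - sqrt(2)*sqrt(v))
k(I, A) = -1/186 (k(I, A) = 1/(-186) = -1/186)
k(205, 124)/(-10989) + d/R(2) = -1/186/(-10989) + 49409/(6 - sqrt(2)*sqrt(2)) = -1/186*(-1/10989) + 49409/(6 - 2) = 1/2043954 + 49409/4 = 50494861595/4087908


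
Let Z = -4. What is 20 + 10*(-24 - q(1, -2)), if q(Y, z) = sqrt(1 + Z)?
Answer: -220 - 10*I*sqrt(3) ≈ -220.0 - 17.32*I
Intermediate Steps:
q(Y, z) = I*sqrt(3) (q(Y, z) = sqrt(1 - 4) = sqrt(-3) = I*sqrt(3))
20 + 10*(-24 - q(1, -2)) = 20 + 10*(-24 - I*sqrt(3)) = 20 + (-240 - 10*I*sqrt(3)) = -220 - 10*I*sqrt(3)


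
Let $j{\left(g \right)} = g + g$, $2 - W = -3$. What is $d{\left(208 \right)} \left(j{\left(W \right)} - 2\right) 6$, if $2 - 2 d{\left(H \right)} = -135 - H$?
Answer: $8280$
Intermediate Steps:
$W = 5$ ($W = 2 - -3 = 2 + 3 = 5$)
$j{\left(g \right)} = 2 g$
$d{\left(H \right)} = \frac{137}{2} + \frac{H}{2}$ ($d{\left(H \right)} = 1 - \frac{-135 - H}{2} = 1 + \left(\frac{135}{2} + \frac{H}{2}\right) = \frac{137}{2} + \frac{H}{2}$)
$d{\left(208 \right)} \left(j{\left(W \right)} - 2\right) 6 = \left(\frac{137}{2} + \frac{1}{2} \cdot 208\right) \left(2 \cdot 5 - 2\right) 6 = \left(\frac{137}{2} + 104\right) \left(10 - 2\right) 6 = \frac{345 \cdot 8 \cdot 6}{2} = \frac{345}{2} \cdot 48 = 8280$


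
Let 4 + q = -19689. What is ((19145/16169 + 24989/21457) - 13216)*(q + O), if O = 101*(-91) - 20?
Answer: 132505209730529488/346938233 ≈ 3.8193e+8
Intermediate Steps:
O = -9211 (O = -9191 - 20 = -9211)
q = -19693 (q = -4 - 19689 = -19693)
((19145/16169 + 24989/21457) - 13216)*(q + O) = ((19145/16169 + 24989/21457) - 13216)*(-19693 - 9211) = ((19145*(1/16169) + 24989*(1/21457)) - 13216)*(-28904) = ((19145/16169 + 24989/21457) - 13216)*(-28904) = (814841406/346938233 - 13216)*(-28904) = -4584320845922/346938233*(-28904) = 132505209730529488/346938233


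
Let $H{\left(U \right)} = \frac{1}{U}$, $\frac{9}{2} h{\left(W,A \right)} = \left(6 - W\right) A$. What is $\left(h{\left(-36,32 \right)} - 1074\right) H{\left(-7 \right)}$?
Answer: $\frac{2326}{21} \approx 110.76$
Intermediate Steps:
$h{\left(W,A \right)} = \frac{2 A \left(6 - W\right)}{9}$ ($h{\left(W,A \right)} = \frac{2 \left(6 - W\right) A}{9} = \frac{2 A \left(6 - W\right)}{9}$)
$\left(h{\left(-36,32 \right)} - 1074\right) H{\left(-7 \right)} = \frac{\frac{2}{9} \cdot 32 \left(6 - -36\right) - 1074}{-7} = \left(\frac{2}{9} \cdot 32 \left(6 + 36\right) - 1074\right) \left(- \frac{1}{7}\right) = \left(\frac{2}{9} \cdot 32 \cdot 42 - 1074\right) \left(- \frac{1}{7}\right) = \left(\frac{896}{3} - 1074\right) \left(- \frac{1}{7}\right) = \left(- \frac{2326}{3}\right) \left(- \frac{1}{7}\right) = \frac{2326}{21}$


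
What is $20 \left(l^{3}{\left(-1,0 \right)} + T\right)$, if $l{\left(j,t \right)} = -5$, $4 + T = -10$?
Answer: $-2780$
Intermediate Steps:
$T = -14$ ($T = -4 - 10 = -14$)
$20 \left(l^{3}{\left(-1,0 \right)} + T\right) = 20 \left(\left(-5\right)^{3} - 14\right) = 20 \left(-125 - 14\right) = 20 \left(-139\right) = -2780$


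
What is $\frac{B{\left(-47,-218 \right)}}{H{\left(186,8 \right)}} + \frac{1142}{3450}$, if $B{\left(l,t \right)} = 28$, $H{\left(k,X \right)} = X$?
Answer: $\frac{13217}{3450} \approx 3.831$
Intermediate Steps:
$\frac{B{\left(-47,-218 \right)}}{H{\left(186,8 \right)}} + \frac{1142}{3450} = \frac{28}{8} + \frac{1142}{3450} = 28 \cdot \frac{1}{8} + 1142 \cdot \frac{1}{3450} = \frac{7}{2} + \frac{571}{1725} = \frac{13217}{3450}$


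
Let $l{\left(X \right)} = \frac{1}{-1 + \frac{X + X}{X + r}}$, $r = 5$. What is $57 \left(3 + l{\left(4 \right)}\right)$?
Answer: $-342$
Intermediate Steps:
$l{\left(X \right)} = \frac{1}{-1 + \frac{2 X}{5 + X}}$ ($l{\left(X \right)} = \frac{1}{-1 + \frac{X + X}{X + 5}} = \frac{1}{-1 + \frac{2 X}{5 + X}}$)
$57 \left(3 + l{\left(4 \right)}\right) = 57 \left(3 + \frac{5 + 4}{-5 + 4}\right) = 57 \left(3 + \frac{1}{-1} \cdot 9\right) = 57 \left(3 - 9\right) = 57 \left(-6\right) = -342$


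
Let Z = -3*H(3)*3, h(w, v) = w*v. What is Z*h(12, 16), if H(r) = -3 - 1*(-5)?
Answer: -3456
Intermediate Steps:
h(w, v) = v*w
H(r) = 2 (H(r) = -3 + 5 = 2)
Z = -18 (Z = -3*2*3 = -6*3 = -18)
Z*h(12, 16) = -288*12 = -18*192 = -3456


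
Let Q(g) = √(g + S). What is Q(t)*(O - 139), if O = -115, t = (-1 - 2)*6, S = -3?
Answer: -254*I*√21 ≈ -1164.0*I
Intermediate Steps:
t = -18 (t = -3*6 = -18)
Q(g) = √(-3 + g) (Q(g) = √(g - 3) = √(-3 + g))
Q(t)*(O - 139) = √(-3 - 18)*(-115 - 139) = √(-21)*(-254) = (I*√21)*(-254) = -254*I*√21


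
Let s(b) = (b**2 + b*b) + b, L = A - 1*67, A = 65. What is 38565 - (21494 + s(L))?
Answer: 17065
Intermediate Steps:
L = -2 (L = 65 - 1*67 = 65 - 67 = -2)
s(b) = b + 2*b**2 (s(b) = (b**2 + b**2) + b = 2*b**2 + b = b + 2*b**2)
38565 - (21494 + s(L)) = 38565 - (21494 - 2*(1 + 2*(-2))) = 38565 - (21494 - 2*(1 - 4)) = 38565 - (21494 - 2*(-3)) = 38565 - (21494 + 6) = 38565 - 1*21500 = 38565 - 21500 = 17065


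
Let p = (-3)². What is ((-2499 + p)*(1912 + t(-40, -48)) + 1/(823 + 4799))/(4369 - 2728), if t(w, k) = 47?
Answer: -27423610019/9225702 ≈ -2972.5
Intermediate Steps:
p = 9
((-2499 + p)*(1912 + t(-40, -48)) + 1/(823 + 4799))/(4369 - 2728) = ((-2499 + 9)*(1912 + 47) + 1/(823 + 4799))/(4369 - 2728) = (-2490*1959 + 1/5622)/1641 = (-4877910 + 1/5622)*(1/1641) = -27423610019/5622*1/1641 = -27423610019/9225702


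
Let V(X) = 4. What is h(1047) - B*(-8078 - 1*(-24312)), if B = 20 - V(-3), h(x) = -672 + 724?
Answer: -259692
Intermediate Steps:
h(x) = 52
B = 16 (B = 20 - 1*4 = 20 - 4 = 16)
h(1047) - B*(-8078 - 1*(-24312)) = 52 - 16*(-8078 - 1*(-24312)) = 52 - 16*(-8078 + 24312) = 52 - 16*16234 = 52 - 1*259744 = 52 - 259744 = -259692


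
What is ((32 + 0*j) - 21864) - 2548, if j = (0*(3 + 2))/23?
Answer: -24380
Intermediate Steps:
j = 0 (j = (0*5)*(1/23) = 0*(1/23) = 0)
((32 + 0*j) - 21864) - 2548 = ((32 + 0*0) - 21864) - 2548 = ((32 + 0) - 21864) - 2548 = (32 - 21864) - 2548 = -21832 - 2548 = -24380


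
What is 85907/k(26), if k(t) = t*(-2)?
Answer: -85907/52 ≈ -1652.1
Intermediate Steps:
k(t) = -2*t
85907/k(26) = 85907/((-2*26)) = 85907/(-52) = 85907*(-1/52) = -85907/52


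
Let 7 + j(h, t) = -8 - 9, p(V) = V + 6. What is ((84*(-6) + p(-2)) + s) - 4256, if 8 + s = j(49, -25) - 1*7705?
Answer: -12493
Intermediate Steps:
p(V) = 6 + V
j(h, t) = -24 (j(h, t) = -7 + (-8 - 9) = -7 - 17 = -24)
s = -7737 (s = -8 + (-24 - 1*7705) = -8 + (-24 - 7705) = -8 - 7729 = -7737)
((84*(-6) + p(-2)) + s) - 4256 = ((84*(-6) + (6 - 2)) - 7737) - 4256 = ((-504 + 4) - 7737) - 4256 = (-500 - 7737) - 4256 = -8237 - 4256 = -12493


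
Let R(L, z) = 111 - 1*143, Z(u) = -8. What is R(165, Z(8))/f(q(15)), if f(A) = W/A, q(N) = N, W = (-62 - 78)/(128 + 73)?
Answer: 4824/7 ≈ 689.14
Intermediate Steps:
W = -140/201 ≈ -0.69652
R(L, z) = -32 (R(L, z) = 111 - 143 = -32)
f(A) = -140/(201*A)
R(165, Z(8))/f(q(15)) = -32/((-140/201/15)) = -32/((-140/201*1/15)) = -32/(-28/603) = -32*(-603/28) = 4824/7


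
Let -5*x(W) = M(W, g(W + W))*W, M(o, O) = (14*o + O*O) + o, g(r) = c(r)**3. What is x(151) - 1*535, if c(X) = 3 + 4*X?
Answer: -476257476135808097601/5 ≈ -9.5252e+19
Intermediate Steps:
g(r) = (3 + 4*r)**3
M(o, O) = O**2 + 15*o (M(o, O) = (14*o + O**2) + o = (O**2 + 14*o) + o = O**2 + 15*o)
x(W) = -W*((3 + 8*W)**6 + 15*W)/5 (x(W) = -(((3 + 4*(W + W))**3)**2 + 15*W)*W/5 = -(((3 + 4*(2*W))**3)**2 + 15*W)*W/5 = -(((3 + 8*W)**3)**2 + 15*W)*W/5 = -((3 + 8*W)**6 + 15*W)*W/5 = -W*((3 + 8*W)**6 + 15*W)/5)
x(151) - 1*535 = -1/5*151*((3 + 8*151)**6 + 15*151) - 1*535 = -1/5*151*((3 + 1208)**6 + 2265) - 535 = -1/5*151*(1211**6 + 2265) - 535 = -1/5*151*(3154023020766938761 + 2265) - 535 = -1/5*151*3154023020766941026 - 535 = -476257476135808094926/5 - 535 = -476257476135808097601/5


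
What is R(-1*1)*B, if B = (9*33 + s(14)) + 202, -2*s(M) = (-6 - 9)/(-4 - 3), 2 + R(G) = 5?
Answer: 20913/14 ≈ 1493.8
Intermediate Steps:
R(G) = 3 (R(G) = -2 + 5 = 3)
s(M) = -15/14 (s(M) = -(-6 - 9)/(2*(-4 - 3)) = -(-15)/(2*(-7)) = -(-15)*(-1)/(2*7) = -1/2*15/7 = -15/14)
B = 6971/14 (B = (9*33 - 15/14) + 202 = (297 - 15/14) + 202 = 4143/14 + 202 = 6971/14 ≈ 497.93)
R(-1*1)*B = 3*(6971/14) = 20913/14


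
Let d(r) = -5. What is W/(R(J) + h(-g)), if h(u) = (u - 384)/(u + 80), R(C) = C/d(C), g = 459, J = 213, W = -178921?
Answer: 339055295/76512 ≈ 4431.4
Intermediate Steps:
R(C) = -C/5 (R(C) = C/(-5) = C*(-⅕) = -C/5)
h(u) = (-384 + u)/(80 + u)
W/(R(J) + h(-g)) = -178921/(-⅕*213 + (-384 - 1*459)/(80 - 1*459)) = -178921/(-213/5 + (-384 - 459)/(80 - 459)) = -178921/(-213/5 - 843/(-379)) = -178921/(-213/5 - 1/379*(-843)) = -178921/(-213/5 + 843/379) = -178921/(-76512/1895) = -178921*(-1895/76512) = 339055295/76512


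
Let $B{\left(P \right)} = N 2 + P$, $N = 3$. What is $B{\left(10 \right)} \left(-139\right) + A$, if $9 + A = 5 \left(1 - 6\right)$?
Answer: $-2258$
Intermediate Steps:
$A = -34$ ($A = -9 + 5 \left(1 - 6\right) = -9 + 5 \left(-5\right) = -9 - 25 = -34$)
$B{\left(P \right)} = 6 + P$ ($B{\left(P \right)} = 3 \cdot 2 + P = 6 + P$)
$B{\left(10 \right)} \left(-139\right) + A = \left(6 + 10\right) \left(-139\right) - 34 = 16 \left(-139\right) - 34 = -2224 - 34 = -2258$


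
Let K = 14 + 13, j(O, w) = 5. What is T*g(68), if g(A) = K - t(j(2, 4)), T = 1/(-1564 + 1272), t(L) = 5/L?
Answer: -13/146 ≈ -0.089041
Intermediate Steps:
T = -1/292 (T = 1/(-292) = -1/292 ≈ -0.0034247)
K = 27
g(A) = 26 (g(A) = 27 - 5/5 = 27 - 1*1 = 27 - 1 = 26)
T*g(68) = -1/292*26 = -13/146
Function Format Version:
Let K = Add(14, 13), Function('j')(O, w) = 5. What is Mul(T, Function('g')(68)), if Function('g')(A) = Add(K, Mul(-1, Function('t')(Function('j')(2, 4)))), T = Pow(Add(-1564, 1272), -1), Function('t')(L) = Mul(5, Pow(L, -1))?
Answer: Rational(-13, 146) ≈ -0.089041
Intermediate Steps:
T = Rational(-1, 292) (T = Pow(-292, -1) = Rational(-1, 292) ≈ -0.0034247)
K = 27
Function('g')(A) = 26 (Function('g')(A) = Add(27, Mul(-1, Mul(5, Pow(5, -1)))) = Add(27, Mul(-1, Mul(5, Rational(1, 5)))) = Add(27, Mul(-1, 1)) = Add(27, -1) = 26)
Mul(T, Function('g')(68)) = Mul(Rational(-1, 292), 26) = Rational(-13, 146)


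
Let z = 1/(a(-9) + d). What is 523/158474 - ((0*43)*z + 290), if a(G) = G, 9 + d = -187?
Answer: -45956937/158474 ≈ -290.00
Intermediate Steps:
d = -196 (d = -9 - 187 = -196)
z = -1/205 (z = 1/(-9 - 196) = 1/(-205) = -1/205 ≈ -0.0048781)
523/158474 - ((0*43)*z + 290) = 523/158474 - ((0*43)*(-1/205) + 290) = 523*(1/158474) - (0*(-1/205) + 290) = 523/158474 - (0 + 290) = 523/158474 - 1*290 = 523/158474 - 290 = -45956937/158474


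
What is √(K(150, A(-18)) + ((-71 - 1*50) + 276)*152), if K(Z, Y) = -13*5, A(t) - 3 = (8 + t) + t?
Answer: √23495 ≈ 153.28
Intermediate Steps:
A(t) = 11 + 2*t (A(t) = 3 + ((8 + t) + t) = 3 + (8 + 2*t) = 11 + 2*t)
K(Z, Y) = -65
√(K(150, A(-18)) + ((-71 - 1*50) + 276)*152) = √(-65 + ((-71 - 1*50) + 276)*152) = √(-65 + ((-71 - 50) + 276)*152) = √(-65 + (-121 + 276)*152) = √(-65 + 155*152) = √(-65 + 23560) = √23495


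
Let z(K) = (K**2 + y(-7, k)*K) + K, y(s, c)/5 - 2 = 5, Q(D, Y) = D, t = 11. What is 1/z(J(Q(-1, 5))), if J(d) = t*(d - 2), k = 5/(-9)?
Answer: -1/99 ≈ -0.010101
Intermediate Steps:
k = -5/9 (k = 5*(-1/9) = -5/9 ≈ -0.55556)
y(s, c) = 35 (y(s, c) = 10 + 5*5 = 10 + 25 = 35)
J(d) = -22 + 11*d (J(d) = 11*(d - 2) = 11*(-2 + d) = -22 + 11*d)
z(K) = K**2 + 36*K (z(K) = (K**2 + 35*K) + K = K**2 + 36*K)
1/z(J(Q(-1, 5))) = 1/((-22 + 11*(-1))*(36 + (-22 + 11*(-1)))) = 1/((-22 - 11)*(36 + (-22 - 11))) = 1/(-33*(36 - 33)) = 1/(-33*3) = 1/(-99) = -1/99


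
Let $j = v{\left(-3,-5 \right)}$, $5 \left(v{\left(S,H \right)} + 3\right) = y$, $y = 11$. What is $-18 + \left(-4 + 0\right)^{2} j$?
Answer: $- \frac{154}{5} \approx -30.8$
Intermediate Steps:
$v{\left(S,H \right)} = - \frac{4}{5}$ ($v{\left(S,H \right)} = -3 + \frac{1}{5} \cdot 11 = -3 + \frac{11}{5} = - \frac{4}{5}$)
$j = - \frac{4}{5} \approx -0.8$
$-18 + \left(-4 + 0\right)^{2} j = -18 + \left(-4 + 0\right)^{2} \left(- \frac{4}{5}\right) = -18 + \left(-4\right)^{2} \left(- \frac{4}{5}\right) = -18 + 16 \left(- \frac{4}{5}\right) = -18 - \frac{64}{5} = - \frac{154}{5}$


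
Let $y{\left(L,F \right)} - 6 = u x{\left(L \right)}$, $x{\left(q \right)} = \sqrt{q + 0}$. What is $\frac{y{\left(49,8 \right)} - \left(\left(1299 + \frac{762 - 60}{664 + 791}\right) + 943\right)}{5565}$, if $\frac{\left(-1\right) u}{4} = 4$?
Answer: $- \frac{1139014}{2699025} \approx -0.42201$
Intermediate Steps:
$u = -16$ ($u = \left(-4\right) 4 = -16$)
$x{\left(q \right)} = \sqrt{q}$
$y{\left(L,F \right)} = 6 - 16 \sqrt{L}$
$\frac{y{\left(49,8 \right)} - \left(\left(1299 + \frac{762 - 60}{664 + 791}\right) + 943\right)}{5565} = \frac{\left(6 - 16 \sqrt{49}\right) - \left(\left(1299 + \frac{762 - 60}{664 + 791}\right) + 943\right)}{5565} = \left(\left(6 - 112\right) - \left(\left(1299 + \frac{702}{1455}\right) + 943\right)\right) \frac{1}{5565} = \left(\left(6 - 112\right) - \left(\left(1299 + 702 \cdot \frac{1}{1455}\right) + 943\right)\right) \frac{1}{5565} = \left(-106 - \left(\left(1299 + \frac{234}{485}\right) + 943\right)\right) \frac{1}{5565} = \left(-106 - \left(\frac{630249}{485} + 943\right)\right) \frac{1}{5565} = \left(-106 - \frac{1087604}{485}\right) \frac{1}{5565} = \left(- \frac{1139014}{485}\right) \frac{1}{5565} = - \frac{1139014}{2699025}$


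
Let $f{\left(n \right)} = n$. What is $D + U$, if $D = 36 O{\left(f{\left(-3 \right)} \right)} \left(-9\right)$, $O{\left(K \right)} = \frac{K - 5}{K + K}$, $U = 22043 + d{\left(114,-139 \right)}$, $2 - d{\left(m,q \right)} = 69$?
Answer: $21544$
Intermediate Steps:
$d{\left(m,q \right)} = -67$ ($d{\left(m,q \right)} = 2 - 69 = -67$)
$U = 21976$ ($U = 22043 - 67 = 21976$)
$O{\left(K \right)} = \frac{-5 + K}{2 K}$
$D = -432$ ($D = 36 \frac{-5 - 3}{2 \left(-3\right)} \left(-9\right) = 36 \cdot \frac{1}{2} \left(- \frac{1}{3}\right) \left(-8\right) \left(-9\right) = 36 \cdot \frac{4}{3} \left(-9\right) = 48 \left(-9\right) = -432$)
$D + U = -432 + 21976 = 21544$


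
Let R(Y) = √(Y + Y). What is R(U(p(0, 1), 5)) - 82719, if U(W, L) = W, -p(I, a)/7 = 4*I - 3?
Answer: -82719 + √42 ≈ -82713.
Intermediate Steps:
p(I, a) = 21 - 28*I (p(I, a) = -7*(4*I - 3) = -7*(-3 + 4*I) = 21 - 28*I)
R(Y) = √2*√Y (R(Y) = √(2*Y) = √2*√Y)
R(U(p(0, 1), 5)) - 82719 = √2*√(21 - 28*0) - 82719 = √2*√(21 + 0) - 82719 = √2*√21 - 82719 = √42 - 82719 = -82719 + √42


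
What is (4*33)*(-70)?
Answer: -9240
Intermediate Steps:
(4*33)*(-70) = 132*(-70) = -9240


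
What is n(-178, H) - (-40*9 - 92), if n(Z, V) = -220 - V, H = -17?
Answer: 249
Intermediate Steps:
n(-178, H) - (-40*9 - 92) = (-220 - 1*(-17)) - (-40*9 - 92) = (-220 + 17) - (-360 - 92) = -203 - 1*(-452) = -203 + 452 = 249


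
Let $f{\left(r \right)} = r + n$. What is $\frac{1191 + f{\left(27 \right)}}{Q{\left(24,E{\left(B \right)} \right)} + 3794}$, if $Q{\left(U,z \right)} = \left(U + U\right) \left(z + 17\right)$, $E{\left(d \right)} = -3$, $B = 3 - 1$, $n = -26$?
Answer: $\frac{596}{2233} \approx 0.26691$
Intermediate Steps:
$B = 2$ ($B = 3 - 1 = 2$)
$Q{\left(U,z \right)} = 2 U \left(17 + z\right)$
$f{\left(r \right)} = -26 + r$ ($f{\left(r \right)} = r - 26 = -26 + r$)
$\frac{1191 + f{\left(27 \right)}}{Q{\left(24,E{\left(B \right)} \right)} + 3794} = \frac{1191 + \left(-26 + 27\right)}{2 \cdot 24 \left(17 - 3\right) + 3794} = \frac{1191 + 1}{2 \cdot 24 \cdot 14 + 3794} = \frac{1192}{672 + 3794} = \frac{1192}{4466} = 1192 \cdot \frac{1}{4466} = \frac{596}{2233}$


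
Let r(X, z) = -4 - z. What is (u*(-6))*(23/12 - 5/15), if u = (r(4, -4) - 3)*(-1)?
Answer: -57/2 ≈ -28.500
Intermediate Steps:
u = 3 (u = ((-4 - 1*(-4)) - 3)*(-1) = ((-4 + 4) - 3)*(-1) = (0 - 3)*(-1) = -3*(-1) = 3)
(u*(-6))*(23/12 - 5/15) = (3*(-6))*(23/12 - 5/15) = -18*(23*(1/12) - 5*1/15) = -18*(23/12 - 1/3) = -18*19/12 = -57/2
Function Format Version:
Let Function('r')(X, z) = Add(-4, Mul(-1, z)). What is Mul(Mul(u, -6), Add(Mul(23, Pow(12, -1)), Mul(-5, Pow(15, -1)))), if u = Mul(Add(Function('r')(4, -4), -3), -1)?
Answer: Rational(-57, 2) ≈ -28.500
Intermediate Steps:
u = 3 (u = Mul(Add(Add(-4, Mul(-1, -4)), -3), -1) = Mul(Add(Add(-4, 4), -3), -1) = Mul(Add(0, -3), -1) = Mul(-3, -1) = 3)
Mul(Mul(u, -6), Add(Mul(23, Pow(12, -1)), Mul(-5, Pow(15, -1)))) = Mul(Mul(3, -6), Add(Mul(23, Pow(12, -1)), Mul(-5, Pow(15, -1)))) = Mul(-18, Add(Mul(23, Rational(1, 12)), Mul(-5, Rational(1, 15)))) = Mul(-18, Add(Rational(23, 12), Rational(-1, 3))) = Mul(-18, Rational(19, 12)) = Rational(-57, 2)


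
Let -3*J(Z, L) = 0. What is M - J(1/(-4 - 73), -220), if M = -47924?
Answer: -47924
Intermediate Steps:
J(Z, L) = 0 (J(Z, L) = -1/3*0 = 0)
M - J(1/(-4 - 73), -220) = -47924 - 1*0 = -47924 + 0 = -47924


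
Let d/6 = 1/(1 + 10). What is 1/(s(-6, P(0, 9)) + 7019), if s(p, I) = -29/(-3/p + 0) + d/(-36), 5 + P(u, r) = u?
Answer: 66/459425 ≈ 0.00014366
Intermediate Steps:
P(u, r) = -5 + u
d = 6/11 (d = 6/(1 + 10) = 6/11 ≈ 0.54545)
s(p, I) = -1/66 + 29*p/3 (s(p, I) = -29/(-3/p + 0) + (6/11)/(-36) = -29*(-p/3) + (6/11)*(-1/36) = -(-29)*p/3 - 1/66 = 29*p/3 - 1/66 = -1/66 + 29*p/3)
1/(s(-6, P(0, 9)) + 7019) = 1/((-1/66 + (29/3)*(-6)) + 7019) = 1/((-1/66 - 58) + 7019) = 1/(-3829/66 + 7019) = 1/(459425/66) = 66/459425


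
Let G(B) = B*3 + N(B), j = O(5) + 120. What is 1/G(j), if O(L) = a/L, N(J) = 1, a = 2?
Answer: 5/1811 ≈ 0.0027609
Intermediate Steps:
O(L) = 2/L
j = 602/5 (j = 2/5 + 120 = 602/5 ≈ 120.40)
G(B) = 1 + 3*B (G(B) = B*3 + 1 = 3*B + 1 = 1 + 3*B)
1/G(j) = 1/(1 + 3*(602/5)) = 1/(1 + 1806/5) = 1/(1811/5) = 5/1811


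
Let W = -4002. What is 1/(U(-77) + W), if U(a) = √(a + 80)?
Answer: -1334/5338667 - √3/16016001 ≈ -0.00024998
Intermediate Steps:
U(a) = √(80 + a)
1/(U(-77) + W) = 1/(√(80 - 77) - 4002) = 1/(√3 - 4002) = 1/(-4002 + √3)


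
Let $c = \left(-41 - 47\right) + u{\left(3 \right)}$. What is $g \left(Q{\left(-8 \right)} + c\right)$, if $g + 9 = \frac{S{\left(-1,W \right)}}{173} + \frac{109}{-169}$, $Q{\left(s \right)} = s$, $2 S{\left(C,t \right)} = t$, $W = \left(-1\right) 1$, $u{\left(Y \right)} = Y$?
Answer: $\frac{52465857}{58474} \approx 897.25$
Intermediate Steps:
$W = -1$
$S{\left(C,t \right)} = \frac{t}{2}$
$c = -85$ ($c = \left(-41 - 47\right) + 3 = -88 + 3 = -85$)
$g = - \frac{564149}{58474}$ ($g = -9 + \left(\frac{\frac{1}{2} \left(-1\right)}{173} + \frac{109}{-169}\right) = -9 + \left(\left(- \frac{1}{2}\right) \frac{1}{173} + 109 \left(- \frac{1}{169}\right)\right) = -9 - \frac{37883}{58474} = - \frac{564149}{58474} \approx -9.6479$)
$g \left(Q{\left(-8 \right)} + c\right) = - \frac{564149 \left(-8 - 85\right)}{58474} = \left(- \frac{564149}{58474}\right) \left(-93\right) = \frac{52465857}{58474}$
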